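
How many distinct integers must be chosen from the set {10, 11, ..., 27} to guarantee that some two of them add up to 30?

14

Two chosen integers sum to 30 exactly when both halves of some pair {x, 30−x} with 10 ≤ x ≤ 30−x ≤ 20 are chosen — 5 such pairs.
The remaining 8 elements (those with no distinct partner in range) can never complete a 30-sum, so the worst case takes all of them and one from each pair: 8 + 5 = 13.
By the pigeonhole principle, the 14th integer has to be the second member of some pair, so 13 + 1 = 14.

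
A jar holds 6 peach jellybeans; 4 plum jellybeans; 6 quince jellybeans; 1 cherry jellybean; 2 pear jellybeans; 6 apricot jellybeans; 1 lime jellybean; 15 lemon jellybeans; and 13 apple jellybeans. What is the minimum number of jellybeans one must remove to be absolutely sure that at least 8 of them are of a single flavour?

An adversary could hand out at most 7 jellybeans per flavour (7 flavours run out sooner): 6 + 4 + 6 + 1 + 2 + 6 + 1 + 7 + 7 = 40 jellybeans and still no flavour has 8.
One more jellybean lands in a flavour already at 7, so 41 draws are enough and 40 are not.

41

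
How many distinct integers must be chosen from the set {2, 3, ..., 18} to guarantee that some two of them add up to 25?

12

Group the elements by complementary pair {x, 25−x}: {7,18}, {8,17}, {9,16}, …, giving 6 two-element pairs and 5 integers whose partner 25−x falls outside [2,18].
By pigeonhole, treating each of those 11 groups as a pigeonhole, one can pick one integer per group — 11 integers — with no two summing to 25.
The 12th integer lands in an occupied pair, forcing a sum of 25.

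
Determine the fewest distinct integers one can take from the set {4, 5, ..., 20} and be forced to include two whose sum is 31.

13

Group the elements by complementary pair {x, 31−x}: {11,20}, {12,19}, {13,18}, …, giving 5 two-element pairs and 7 integers whose partner 31−x falls outside [4,20].
Treating each of those 12 groups as a pigeonhole, one can pick one integer per group — 12 integers — with no two summing to 31.
The 13th integer lands in an occupied pair, forcing a sum of 31.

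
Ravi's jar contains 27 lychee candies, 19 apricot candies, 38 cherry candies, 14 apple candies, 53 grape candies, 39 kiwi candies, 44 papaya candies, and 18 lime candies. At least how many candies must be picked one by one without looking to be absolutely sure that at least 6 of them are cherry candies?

220

In the worst case for collecting cherry candies, every non-cherry candy comes out first.
There are 27 + 19 + 14 + 53 + 39 + 44 + 18 = 214 non-cherry candies altogether.
After those, each further candy must be cherry, so 214 + 6 = 220 draws guarantee 6 cherry candies.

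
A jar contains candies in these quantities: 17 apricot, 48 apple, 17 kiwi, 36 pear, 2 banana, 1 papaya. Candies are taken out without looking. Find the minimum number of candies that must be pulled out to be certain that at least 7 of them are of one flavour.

28

Put each drawn candy into a box by flavour. The largest draw with every box below 7 takes min(count, 6) from each flavour; flavours with fewer than 6 contribute all they have.
Σ min(cᵢ, 6) = 6 + 6 + 6 + 6 + 2 + 1 = 27.
Draw number 27 + 1 = 28 must push one box to 7.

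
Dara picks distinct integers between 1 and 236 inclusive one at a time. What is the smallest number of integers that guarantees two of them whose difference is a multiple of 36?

37

Integers whose pairwise differences are multiples of 36 are exactly those sharing a remainder mod 36. By pigeonhole, the 36 residue classes mod 36 are the pigeonholes.
With 36 integers one could put 1 in each residue class and have no class reach 2.
The 37th integer pushes some class to 2, so 36·1 + 1 = 37.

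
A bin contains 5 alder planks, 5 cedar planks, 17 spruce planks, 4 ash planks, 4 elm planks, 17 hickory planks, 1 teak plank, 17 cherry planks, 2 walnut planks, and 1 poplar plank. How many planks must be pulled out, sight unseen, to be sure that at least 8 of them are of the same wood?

44

An adversary could hand out at most 7 planks per wood (7 woods run out sooner): 5 + 5 + 7 + 4 + 4 + 7 + 1 + 7 + 2 + 1 = 43 planks and still no wood has 8.
One more plank lands in a wood already at 7, so 44 draws are enough and 43 are not.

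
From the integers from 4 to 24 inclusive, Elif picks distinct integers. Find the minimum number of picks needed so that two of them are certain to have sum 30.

13

Group the elements by complementary pair {x, 30−x}: {6,24}, {7,23}, {8,22}, …, giving 9 two-element pairs, the single value 15 (it cannot pair with itself since the integers are distinct), and 2 integers whose partner 30−x falls outside [4,24].
By the pigeonhole principle, treating each of those 12 groups as a pigeonhole, one can pick one integer per group — 12 integers — with no two summing to 30.
The 13th integer lands in an occupied pair, forcing a sum of 30.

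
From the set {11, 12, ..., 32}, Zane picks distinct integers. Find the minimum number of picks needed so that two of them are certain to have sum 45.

13

A set avoiding the sum 45 can contain at most one of each pair {x, 45−x}, plus the 2 elements whose complement lies outside the range.
The integers 11, …, 22 (12 of them) are such a set: any two sum to at least 11+12 = 23 and at most 21+22 = 43 < 45.
By pigeonhole, any 13th integer completes one of the 10 pairs, so 13 choices force a sum of 45.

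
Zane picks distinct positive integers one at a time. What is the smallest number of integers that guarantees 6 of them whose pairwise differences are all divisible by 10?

Integers whose pairwise differences are multiples of 10 are exactly those sharing a remainder mod 10. Pigeonhole: the 10 residue classes mod 10 are the pigeonholes.
With 50 integers one could put 5 in each residue class and have no class reach 6.
The 51st integer pushes some class to 6, so 10·5 + 1 = 51.

51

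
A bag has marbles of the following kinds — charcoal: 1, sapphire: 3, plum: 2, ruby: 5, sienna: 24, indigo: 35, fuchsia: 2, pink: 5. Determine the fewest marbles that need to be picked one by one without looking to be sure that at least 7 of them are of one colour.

Put each drawn marble into a box by colour. The largest draw with every box below 7 takes min(count, 6) from each colour; colours with fewer than 6 contribute all they have.
Σ min(cᵢ, 6) = 1 + 3 + 2 + 5 + 6 + 6 + 2 + 5 = 30.
Draw number 30 + 1 = 31 must push one box to 7.

31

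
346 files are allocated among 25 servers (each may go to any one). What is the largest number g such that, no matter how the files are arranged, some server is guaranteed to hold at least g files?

Pigeonhole: the 25 servers are the holes and the 346 files are the pigeons.
If every server held at most 13 files, the total would be at most 25 × 13 = 325, which is less than 346.
So some server holds at least ⌈346/25⌉ = 14 files.

14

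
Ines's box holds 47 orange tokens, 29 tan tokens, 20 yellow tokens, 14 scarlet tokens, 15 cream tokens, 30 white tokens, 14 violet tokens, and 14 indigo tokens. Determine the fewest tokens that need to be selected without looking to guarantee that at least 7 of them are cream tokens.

In the worst case for collecting cream tokens, every non-cream token comes out first.
There are 47 + 29 + 20 + 14 + 30 + 14 + 14 = 168 non-cream tokens altogether.
After those, each further token must be cream, so 168 + 7 = 175 draws guarantee 7 cream tokens.

175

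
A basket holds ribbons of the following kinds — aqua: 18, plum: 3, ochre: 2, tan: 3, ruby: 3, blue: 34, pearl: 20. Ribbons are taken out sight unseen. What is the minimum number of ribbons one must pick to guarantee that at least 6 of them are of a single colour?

The 7 colours are the holes; the ribbons drawn are the pigeons.
To avoid 6 of any one colour, the worst case takes at most 5 of each colour, or every ribbon of a colour that has fewer than 5.
That gives 5 + 3 + 2 + 3 + 3 + 5 + 5 = 26 ribbons with no colour reaching 6.
The next ribbon forces some colour to 6, so 26 + 1 = 27.

27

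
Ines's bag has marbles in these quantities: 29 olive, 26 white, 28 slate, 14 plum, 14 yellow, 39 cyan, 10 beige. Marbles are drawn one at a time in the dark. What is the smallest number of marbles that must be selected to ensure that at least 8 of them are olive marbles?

In the worst case for collecting olive marbles, every non-olive marble comes out first.
There are 26 + 28 + 14 + 14 + 39 + 10 = 131 non-olive marbles altogether.
After those, each further marble must be olive, so 131 + 8 = 139 draws guarantee 8 olive marbles.

139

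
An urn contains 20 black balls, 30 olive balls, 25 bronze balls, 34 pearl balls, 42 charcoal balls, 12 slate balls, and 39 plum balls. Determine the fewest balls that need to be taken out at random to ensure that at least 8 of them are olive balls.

180

In the worst case for collecting olive balls, every non-olive ball comes out first.
There are 20 + 25 + 34 + 42 + 12 + 39 = 172 non-olive balls altogether.
After those, each further ball must be olive, so 172 + 8 = 180 draws guarantee 8 olive balls.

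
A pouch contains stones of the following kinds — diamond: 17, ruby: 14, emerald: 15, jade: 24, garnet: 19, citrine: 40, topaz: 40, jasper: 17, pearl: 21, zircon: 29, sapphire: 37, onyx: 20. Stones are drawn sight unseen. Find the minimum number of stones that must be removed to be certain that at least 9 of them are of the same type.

An adversary could hand out at most 8 stones per type: 8 + 8 + 8 + 8 + 8 + 8 + 8 + 8 + 8 + 8 + 8 + 8 = 96 stones and still no type has 9.
One more stone lands in a type already at 8, so 97 draws are enough and 96 are not.

97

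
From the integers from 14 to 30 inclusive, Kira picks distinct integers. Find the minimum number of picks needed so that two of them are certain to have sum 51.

13

Two chosen integers sum to 51 exactly when both halves of some pair {x, 51−x} with 21 ≤ x ≤ 51−x ≤ 30 are chosen — 5 such pairs.
The remaining 7 elements (those with no distinct partner in range) can never complete a 51-sum, so the worst case takes all of them and one from each pair: 7 + 5 = 12.
By pigeonhole, the 13th integer has to be the second member of some pair, so 12 + 1 = 13.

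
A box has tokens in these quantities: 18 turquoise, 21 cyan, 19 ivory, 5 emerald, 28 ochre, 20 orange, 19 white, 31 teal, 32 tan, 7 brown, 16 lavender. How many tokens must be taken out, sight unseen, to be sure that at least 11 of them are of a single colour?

103

The 11 colours are the holes; the tokens drawn are the pigeons.
To avoid 11 of any one colour, the worst case takes at most 10 of each colour, or every token of a colour that has fewer than 10.
That gives 10 + 10 + 10 + 5 + 10 + 10 + 10 + 10 + 10 + 7 + 10 = 102 tokens with no colour reaching 11.
The next token forces some colour to 11, so 102 + 1 = 103.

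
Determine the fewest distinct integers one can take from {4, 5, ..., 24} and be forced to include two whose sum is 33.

Group the elements by complementary pair {x, 33−x}: {9,24}, {10,23}, {11,22}, …, giving 8 two-element pairs and 5 integers whose partner 33−x falls outside [4,24].
Treating each of those 13 groups as a pigeonhole, one can pick one integer per group — 13 integers — with no two summing to 33.
The 14th integer lands in an occupied pair, forcing a sum of 33.

14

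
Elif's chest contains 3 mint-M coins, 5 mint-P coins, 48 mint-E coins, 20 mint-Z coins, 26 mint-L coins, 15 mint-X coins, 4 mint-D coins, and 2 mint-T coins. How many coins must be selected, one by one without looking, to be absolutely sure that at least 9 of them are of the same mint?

Put each drawn coin into a box by mint. The largest draw with every box below 9 takes min(count, 8) from each mint; mints with fewer than 8 contribute all they have.
Σ min(cᵢ, 8) = 3 + 5 + 8 + 8 + 8 + 8 + 4 + 2 = 46.
Draw number 46 + 1 = 47 must push one box to 9.

47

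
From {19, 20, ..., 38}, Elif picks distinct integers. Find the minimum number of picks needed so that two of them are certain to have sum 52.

14

Group the elements by complementary pair {x, 52−x}: {19,33}, {20,32}, {21,31}, …, giving 7 two-element pairs, the single value 26 (it cannot pair with itself since the integers are distinct), and 5 integers whose partner 52−x falls outside [19,38].
Treating each of those 13 groups as a pigeonhole, one can pick one integer per group — 13 integers — with no two summing to 52.
The 14th integer lands in an occupied pair, forcing a sum of 52.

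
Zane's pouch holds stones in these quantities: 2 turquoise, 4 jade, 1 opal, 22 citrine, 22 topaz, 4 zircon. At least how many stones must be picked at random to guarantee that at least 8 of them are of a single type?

26

An adversary could hand out at most 7 stones per type (4 types run out sooner): 2 + 4 + 1 + 7 + 7 + 4 = 25 stones and still no type has 8.
By pigeonhole, one more stone lands in a type already at 7, so 26 draws are enough and 25 are not.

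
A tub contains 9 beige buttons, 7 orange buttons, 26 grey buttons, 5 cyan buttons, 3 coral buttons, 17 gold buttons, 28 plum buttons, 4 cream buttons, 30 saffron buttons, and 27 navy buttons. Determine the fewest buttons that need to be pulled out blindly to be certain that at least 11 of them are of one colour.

79

By pigeonhole, the 10 colours are the holes; the buttons drawn are the pigeons.
To avoid 11 of any one colour, the worst case takes at most 10 of each colour, or every button of a colour that has fewer than 10.
That gives 9 + 7 + 10 + 5 + 3 + 10 + 10 + 4 + 10 + 10 = 78 buttons with no colour reaching 11.
The next button forces some colour to 11, so 78 + 1 = 79.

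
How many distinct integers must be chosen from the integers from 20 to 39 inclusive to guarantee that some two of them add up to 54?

Group the elements by complementary pair {x, 54−x}: {20,34}, {21,33}, {22,32}, …, giving 7 two-element pairs; the single value 27 (it cannot pair with itself since the integers are distinct); and 5 integers whose partner 54−x falls outside [20,39].
Treating each of those 13 groups as a pigeonhole, one can pick one integer per group — 13 integers — with no two summing to 54.
The 14th integer lands in an occupied pair, forcing a sum of 54.

14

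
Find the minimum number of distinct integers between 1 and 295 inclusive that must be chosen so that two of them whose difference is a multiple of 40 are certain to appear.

Integers whose pairwise differences are multiples of 40 are exactly those sharing a remainder mod 40. The 40 residue classes mod 40 are the pigeonholes.
With 40 integers one could put 1 in each residue class and have no class reach 2.
The 41st integer pushes some class to 2, so 40·1 + 1 = 41.

41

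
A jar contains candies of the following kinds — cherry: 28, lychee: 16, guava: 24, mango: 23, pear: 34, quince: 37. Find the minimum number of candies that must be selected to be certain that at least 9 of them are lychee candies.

In the worst case for collecting lychee candies, every non-lychee candy comes out first.
There are 28 + 24 + 23 + 34 + 37 = 146 non-lychee candies altogether.
After those, each further candy must be lychee, so 146 + 9 = 155 draws guarantee 9 lychee candies.

155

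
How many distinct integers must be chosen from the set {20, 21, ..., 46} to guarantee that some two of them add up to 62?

Two chosen integers sum to 62 exactly when both halves of some pair {x, 62−x} with 20 ≤ x ≤ 62−x ≤ 42 are chosen — 11 such pairs.
The remaining 5 elements (those with no distinct partner in range) can never complete a 62-sum, so the worst case takes all of them and one from each pair: 5 + 11 = 16.
By pigeonhole, the 17th integer has to be the second member of some pair, so 16 + 1 = 17.

17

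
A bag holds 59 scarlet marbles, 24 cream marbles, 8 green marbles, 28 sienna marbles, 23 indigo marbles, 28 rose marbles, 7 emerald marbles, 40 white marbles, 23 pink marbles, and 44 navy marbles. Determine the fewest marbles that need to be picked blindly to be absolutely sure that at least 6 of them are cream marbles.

266

In the worst case for collecting cream marbles, every non-cream marble comes out first.
There are 59 + 8 + 28 + 23 + 28 + 7 + 40 + 23 + 44 = 260 non-cream marbles altogether.
After those, each further marble must be cream, so 260 + 6 = 266 draws guarantee 6 cream marbles.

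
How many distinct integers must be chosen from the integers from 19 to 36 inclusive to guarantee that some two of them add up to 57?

11

Two chosen integers sum to 57 exactly when both halves of some pair {x, 57−x} with 21 ≤ x ≤ 57−x ≤ 36 are chosen — 8 such pairs.
The remaining 2 elements (those with no distinct partner in range) can never complete a 57-sum, so the worst case takes all of them and one from each pair: 2 + 8 = 10.
By the pigeonhole principle, the 11th integer has to be the second member of some pair, so 10 + 1 = 11.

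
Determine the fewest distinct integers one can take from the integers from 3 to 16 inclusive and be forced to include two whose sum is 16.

A set avoiding the sum 16 can contain at most one of each pair {x, 16−x}, plus the 4 elements whose complement lies outside the range or equal to its own complement.
The integers 8, …, 16 (9 of them) are such a set: any two sum to at least 8+9 = 17 > 16.
Pigeonhole: any 10th integer completes one of the 5 pairs, so 10 choices force a sum of 16.

10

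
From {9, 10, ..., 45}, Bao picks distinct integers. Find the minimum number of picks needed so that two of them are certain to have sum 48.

23

Two chosen integers sum to 48 exactly when both halves of some pair {x, 48−x} with 9 ≤ x ≤ 48−x ≤ 39 are chosen — 15 such pairs.
The remaining 7 elements (those with no distinct partner in range) can never complete a 48-sum, so the worst case takes all of them and one from each pair: 7 + 15 = 22.
The 23rd integer has to be the second member of some pair, so 22 + 1 = 23.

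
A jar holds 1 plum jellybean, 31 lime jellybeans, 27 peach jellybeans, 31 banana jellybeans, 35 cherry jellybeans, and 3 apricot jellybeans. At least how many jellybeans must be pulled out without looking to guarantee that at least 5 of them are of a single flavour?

An adversary could hand out at most 4 jellybeans per flavour (plum, apricot run out sooner): 1 + 4 + 4 + 4 + 4 + 3 = 20 jellybeans and still no flavour has 5.
By pigeonhole, one more jellybean lands in a flavour already at 4, so 21 draws are enough and 20 are not.

21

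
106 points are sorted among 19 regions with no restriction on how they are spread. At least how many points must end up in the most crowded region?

6

Pigeonhole: the 19 regions are the holes and the 106 points are the pigeons.
If every region held at most 5 points, the total would be at most 19 × 5 = 95, which is less than 106.
So some region holds at least ⌈106/19⌉ = 6 points.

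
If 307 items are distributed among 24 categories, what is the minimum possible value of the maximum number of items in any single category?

13

By pigeonhole, the 24 categories are the holes and the 307 items are the pigeons.
If every category held at most 12 items, the total would be at most 24 × 12 = 288, which is less than 307.
So some category holds at least ⌈307/24⌉ = 13 items.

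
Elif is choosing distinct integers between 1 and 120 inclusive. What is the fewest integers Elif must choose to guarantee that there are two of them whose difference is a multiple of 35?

36

Integers whose pairwise differences are multiples of 35 are exactly those sharing a remainder mod 35. The 35 residue classes mod 35 are the pigeonholes.
With 35 integers one could put 1 in each residue class and have no class reach 2.
The 36th integer pushes some class to 2, so 35·1 + 1 = 36.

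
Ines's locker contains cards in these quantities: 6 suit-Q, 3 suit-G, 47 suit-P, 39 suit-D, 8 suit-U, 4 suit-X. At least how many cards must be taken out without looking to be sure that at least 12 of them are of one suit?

44

An adversary could hand out at most 11 cards per suit (4 suits run out sooner): 6 + 3 + 11 + 11 + 8 + 4 = 43 cards and still no suit has 12.
One more card lands in a suit already at 11, so 44 draws are enough and 43 are not.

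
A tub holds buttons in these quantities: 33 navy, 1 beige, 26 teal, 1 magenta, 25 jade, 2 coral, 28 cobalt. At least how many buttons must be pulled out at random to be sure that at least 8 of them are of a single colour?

An adversary could hand out at most 7 buttons per colour (beige, magenta, coral run out sooner): 7 + 1 + 7 + 1 + 7 + 2 + 7 = 32 buttons and still no colour has 8.
One more button lands in a colour already at 7, so 33 draws are enough and 32 are not.

33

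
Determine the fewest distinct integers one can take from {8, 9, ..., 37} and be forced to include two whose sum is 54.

A set avoiding the sum 54 can contain at most one of each pair {x, 54−x}, plus the 10 elements whose complement lies outside the range or equal to its own complement.
The integers 8, …, 27 (20 of them) are such a set: any two sum to at least 8+9 = 17 and at most 26+27 = 53 < 54.
Any 21st integer completes one of the 10 pairs, so 21 choices force a sum of 54.

21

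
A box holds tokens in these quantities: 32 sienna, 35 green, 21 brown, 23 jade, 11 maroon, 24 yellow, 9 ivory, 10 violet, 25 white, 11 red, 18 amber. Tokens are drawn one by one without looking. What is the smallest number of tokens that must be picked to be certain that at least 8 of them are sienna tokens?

195

In the worst case for collecting sienna tokens, every non-sienna token comes out first.
There are 35 + 21 + 23 + 11 + 24 + 9 + 10 + 25 + 11 + 18 = 187 non-sienna tokens altogether.
After those, each further token must be sienna, so 187 + 8 = 195 draws guarantee 8 sienna tokens.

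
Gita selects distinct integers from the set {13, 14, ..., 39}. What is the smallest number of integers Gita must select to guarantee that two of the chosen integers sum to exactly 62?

20

Group the elements by complementary pair {x, 62−x}: {23,39}, {24,38}, {25,37}, …, giving 8 two-element pairs; the single value 31 (it cannot pair with itself since the integers are distinct); and 10 integers whose partner 62−x falls outside [13,39].
Pigeonhole: treating each of those 19 groups as a pigeonhole, one can pick one integer per group — 19 integers — with no two summing to 62.
The 20th integer lands in an occupied pair, forcing a sum of 62.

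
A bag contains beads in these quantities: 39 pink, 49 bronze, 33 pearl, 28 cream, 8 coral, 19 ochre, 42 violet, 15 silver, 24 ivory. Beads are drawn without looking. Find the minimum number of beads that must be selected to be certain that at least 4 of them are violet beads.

In the worst case for collecting violet beads, every non-violet bead comes out first.
There are 39 + 49 + 33 + 28 + 8 + 19 + 15 + 24 = 215 non-violet beads altogether.
After those, each further bead must be violet, so 215 + 4 = 219 draws guarantee 4 violet beads.

219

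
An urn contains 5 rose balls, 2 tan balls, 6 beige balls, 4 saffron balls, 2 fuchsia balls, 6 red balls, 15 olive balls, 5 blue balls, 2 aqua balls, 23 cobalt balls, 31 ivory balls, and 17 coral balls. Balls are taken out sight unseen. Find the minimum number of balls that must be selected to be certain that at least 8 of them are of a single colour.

61

Put each drawn ball into a box by colour. The largest draw with every box below 8 takes min(count, 7) from each colour; colours with fewer than 7 contribute all they have.
Σ min(cᵢ, 7) = 5 + 2 + 6 + 4 + 2 + 6 + 7 + 5 + 2 + 7 + 7 + 7 = 60.
Draw number 60 + 1 = 61 must push one box to 8.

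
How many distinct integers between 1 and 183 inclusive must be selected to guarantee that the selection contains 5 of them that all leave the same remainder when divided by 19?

By the pigeonhole principle, the 19 residue classes mod 19 are the pigeonholes.
With 76 integers one could put 4 in each residue class and have no class reach 5.
The 77th integer pushes some class to 5, so 19·4 + 1 = 77.

77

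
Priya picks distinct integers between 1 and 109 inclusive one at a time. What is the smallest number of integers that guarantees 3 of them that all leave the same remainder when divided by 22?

45

The 22 residue classes mod 22 are the pigeonholes.
With 44 integers one could put 2 in each residue class and have no class reach 3.
The 45th integer pushes some class to 3, so 22·2 + 1 = 45.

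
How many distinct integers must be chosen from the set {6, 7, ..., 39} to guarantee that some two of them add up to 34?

Two chosen integers sum to 34 exactly when both halves of some pair {x, 34−x} with 6 ≤ x ≤ 34−x ≤ 28 are chosen — 11 such pairs.
The remaining 12 elements (those with no distinct partner in range) can never complete a 34-sum, so the worst case takes all of them and one from each pair: 12 + 11 = 23.
By pigeonhole, the 24th integer has to be the second member of some pair, so 23 + 1 = 24.

24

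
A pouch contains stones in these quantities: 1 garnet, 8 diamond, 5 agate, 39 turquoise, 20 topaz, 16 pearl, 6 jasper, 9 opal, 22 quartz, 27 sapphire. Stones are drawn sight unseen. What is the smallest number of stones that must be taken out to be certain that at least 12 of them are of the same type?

85

An adversary could hand out at most 11 stones per type (5 types run out sooner): 1 + 8 + 5 + 11 + 11 + 11 + 6 + 9 + 11 + 11 = 84 stones and still no type has 12.
By pigeonhole, one more stone lands in a type already at 11, so 85 draws are enough and 84 are not.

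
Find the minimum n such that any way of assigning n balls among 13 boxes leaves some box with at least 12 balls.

With 143 balls one could put exactly 11 in each of the 13 boxes, and no box would reach 12.
One more ball must land in a box that already has 11, giving it 12.
So 13 × 11 + 1 = 144 balls are required.

144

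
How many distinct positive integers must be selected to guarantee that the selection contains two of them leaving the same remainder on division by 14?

15

Pigeonhole: the 14 residue classes mod 14 are the pigeonholes.
With 14 integers one could put 1 in each residue class and have no class reach 2.
The 15th integer pushes some class to 2, so 14·1 + 1 = 15.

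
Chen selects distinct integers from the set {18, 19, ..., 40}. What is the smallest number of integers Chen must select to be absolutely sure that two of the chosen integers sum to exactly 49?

Two chosen integers sum to 49 exactly when both halves of some pair {x, 49−x} with 18 ≤ x ≤ 49−x ≤ 31 are chosen — 7 such pairs.
The remaining 9 elements (those with no distinct partner in range) can never complete a 49-sum, so the worst case takes all of them and one from each pair: 9 + 7 = 16.
Pigeonhole: the 17th integer has to be the second member of some pair, so 16 + 1 = 17.

17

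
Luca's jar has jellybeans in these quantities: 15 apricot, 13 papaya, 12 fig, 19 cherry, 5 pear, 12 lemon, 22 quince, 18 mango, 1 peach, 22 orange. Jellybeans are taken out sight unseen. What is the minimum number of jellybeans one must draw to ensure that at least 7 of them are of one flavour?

55

Pigeonhole: put each drawn jellybean into a box by flavour. The largest draw with every box below 7 takes min(count, 6) from each flavour; flavours with fewer than 6 contribute all they have.
Σ min(cᵢ, 6) = 6 + 6 + 6 + 6 + 5 + 6 + 6 + 6 + 1 + 6 = 54.
Draw number 54 + 1 = 55 must push one box to 7.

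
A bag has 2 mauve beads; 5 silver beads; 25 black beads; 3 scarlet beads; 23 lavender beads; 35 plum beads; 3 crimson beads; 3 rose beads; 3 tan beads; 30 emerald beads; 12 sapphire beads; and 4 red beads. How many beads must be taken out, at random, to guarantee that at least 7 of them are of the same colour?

54

The 12 colours are the holes; the beads drawn are the pigeons.
To avoid 7 of any one colour, the worst case takes at most 6 of each colour, or every bead of a colour that has fewer than 6.
That gives 2 + 5 + 6 + 3 + 6 + 6 + 3 + 3 + 3 + 6 + 6 + 4 = 53 beads with no colour reaching 7.
The next bead forces some colour to 7, so 53 + 1 = 54.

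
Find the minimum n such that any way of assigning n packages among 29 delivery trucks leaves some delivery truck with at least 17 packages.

465

With 464 packages one could put exactly 16 in each of the 29 delivery trucks, and no delivery truck would reach 17.
One more package must land in a delivery truck that already has 16, giving it 17.
So 29 × 16 + 1 = 465 packages are required.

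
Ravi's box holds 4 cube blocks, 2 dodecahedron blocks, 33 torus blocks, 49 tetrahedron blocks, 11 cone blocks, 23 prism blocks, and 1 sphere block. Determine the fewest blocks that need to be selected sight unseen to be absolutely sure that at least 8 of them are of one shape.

36

An adversary could hand out at most 7 blocks per shape (cube, dodecahedron, sphere run out sooner): 4 + 2 + 7 + 7 + 7 + 7 + 1 = 35 blocks and still no shape has 8.
By the pigeonhole principle, one more block lands in a shape already at 7, so 36 draws are enough and 35 are not.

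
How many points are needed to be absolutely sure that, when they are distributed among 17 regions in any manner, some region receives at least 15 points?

With 238 points one could put exactly 14 in each of the 17 regions, and no region would reach 15.
One more point must land in a region that already has 14, giving it 15.
So 17 × 14 + 1 = 239 points are required.

239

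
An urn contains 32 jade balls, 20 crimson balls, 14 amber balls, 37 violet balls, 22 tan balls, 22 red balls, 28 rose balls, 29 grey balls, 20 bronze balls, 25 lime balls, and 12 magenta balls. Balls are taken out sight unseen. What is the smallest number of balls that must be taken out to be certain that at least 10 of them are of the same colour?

100

By the pigeonhole principle, put each drawn ball into a box by colour. The largest draw with every box below 10 takes min(count, 9) from each colour.
Σ min(cᵢ, 9) = 9 + 9 + 9 + 9 + 9 + 9 + 9 + 9 + 9 + 9 + 9 = 99.
Draw number 99 + 1 = 100 must push one box to 10.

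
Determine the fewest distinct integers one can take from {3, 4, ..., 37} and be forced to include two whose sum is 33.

22

Two chosen integers sum to 33 exactly when both halves of some pair {x, 33−x} with 3 ≤ x ≤ 33−x ≤ 30 are chosen — 14 such pairs.
The remaining 7 elements (those with no distinct partner in range) can never complete a 33-sum, so the worst case takes all of them and one from each pair: 7 + 14 = 21.
The 22nd integer has to be the second member of some pair, so 21 + 1 = 22.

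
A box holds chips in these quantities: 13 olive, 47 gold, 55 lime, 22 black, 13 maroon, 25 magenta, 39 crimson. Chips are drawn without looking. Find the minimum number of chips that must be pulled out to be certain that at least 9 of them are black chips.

In the worst case for collecting black chips, every non-black chip comes out first.
There are 13 + 47 + 55 + 13 + 25 + 39 = 192 non-black chips altogether.
After those, each further chip must be black, so 192 + 9 = 201 draws guarantee 9 black chips.

201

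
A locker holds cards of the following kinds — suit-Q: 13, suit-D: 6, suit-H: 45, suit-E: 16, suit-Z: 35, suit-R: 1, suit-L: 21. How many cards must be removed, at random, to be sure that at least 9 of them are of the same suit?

The 7 suits are the holes; the cards drawn are the pigeons.
To avoid 9 of any one suit, the worst case takes at most 8 of each suit, or every card of a suit that has fewer than 8.
That gives 8 + 6 + 8 + 8 + 8 + 1 + 8 = 47 cards with no suit reaching 9.
The next card forces some suit to 9, so 47 + 1 = 48.

48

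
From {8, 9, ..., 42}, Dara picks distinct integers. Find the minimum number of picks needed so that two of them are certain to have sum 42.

23

A set avoiding the sum 42 can contain at most one of each pair {x, 42−x}, plus the 9 elements whose complement lies outside the range or equal to its own complement.
The integers 21, …, 42 (22 of them) are such a set: any two sum to at least 21+22 = 43 > 42.
By pigeonhole, any 23rd integer completes one of the 13 pairs, so 23 choices force a sum of 42.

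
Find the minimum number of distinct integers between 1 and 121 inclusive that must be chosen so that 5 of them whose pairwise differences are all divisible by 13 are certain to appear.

53

Integers whose pairwise differences are multiples of 13 are exactly those sharing a remainder mod 13. By pigeonhole, the 13 residue classes mod 13 are the pigeonholes.
With 52 integers one could put 4 in each residue class and have no class reach 5.
The 53rd integer pushes some class to 5, so 13·4 + 1 = 53.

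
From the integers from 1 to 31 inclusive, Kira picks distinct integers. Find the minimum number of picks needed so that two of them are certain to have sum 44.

Two chosen integers sum to 44 exactly when both halves of some pair {x, 44−x} with 13 ≤ x ≤ 44−x ≤ 31 are chosen — 9 such pairs.
The remaining 13 elements (those with no distinct partner in range) can never complete a 44-sum, so the worst case takes all of them and one from each pair: 13 + 9 = 22.
Pigeonhole: the 23rd integer has to be the second member of some pair, so 22 + 1 = 23.

23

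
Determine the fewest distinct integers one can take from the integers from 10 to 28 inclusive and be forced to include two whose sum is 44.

Group the elements by complementary pair {x, 44−x}: {16,28}, {17,27}, {18,26}, …, giving 6 two-element pairs, the single value 22 (it cannot pair with itself since the integers are distinct), and 6 integers whose partner 44−x falls outside [10,28].
By the pigeonhole principle, treating each of those 13 groups as a pigeonhole, one can pick one integer per group — 13 integers — with no two summing to 44.
The 14th integer lands in an occupied pair, forcing a sum of 44.

14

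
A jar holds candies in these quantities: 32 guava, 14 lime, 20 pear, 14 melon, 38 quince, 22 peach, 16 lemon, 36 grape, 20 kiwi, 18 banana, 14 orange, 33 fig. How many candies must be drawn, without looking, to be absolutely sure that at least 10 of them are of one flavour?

109

An adversary could hand out at most 9 candies per flavour: 9 + 9 + 9 + 9 + 9 + 9 + 9 + 9 + 9 + 9 + 9 + 9 = 108 candies and still no flavour has 10.
One more candy lands in a flavour already at 9, so 109 draws are enough and 108 are not.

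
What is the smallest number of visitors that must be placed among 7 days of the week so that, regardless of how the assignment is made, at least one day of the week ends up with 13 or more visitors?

With 84 visitors one could put exactly 12 in each of the 7 days of the week, and no day of the week would reach 13.
By pigeonhole, one more visitor must land in a day of the week that already has 12, giving it 13.
So 7 × 12 + 1 = 85 visitors are required.

85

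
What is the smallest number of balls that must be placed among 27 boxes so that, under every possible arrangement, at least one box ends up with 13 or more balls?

With 324 balls one could put exactly 12 in each of the 27 boxes, and no box would reach 13.
One more ball must land in a box that already has 12, giving it 13.
So 27 × 12 + 1 = 325 balls are required.

325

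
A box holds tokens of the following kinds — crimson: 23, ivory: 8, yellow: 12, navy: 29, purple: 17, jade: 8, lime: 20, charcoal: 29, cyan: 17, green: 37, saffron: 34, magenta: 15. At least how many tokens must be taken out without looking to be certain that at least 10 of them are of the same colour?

107

An adversary could hand out at most 9 tokens per colour (ivory, jade run out sooner): 9 + 8 + 9 + 9 + 9 + 8 + 9 + 9 + 9 + 9 + 9 + 9 = 106 tokens and still no colour has 10.
By pigeonhole, one more token lands in a colour already at 9, so 107 draws are enough and 106 are not.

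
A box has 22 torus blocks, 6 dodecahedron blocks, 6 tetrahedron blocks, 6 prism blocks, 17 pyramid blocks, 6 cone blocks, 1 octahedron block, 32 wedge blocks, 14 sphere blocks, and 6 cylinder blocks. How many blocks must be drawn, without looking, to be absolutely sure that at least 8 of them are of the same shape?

Pigeonhole: put each drawn block into a box by shape. The largest draw with every box below 8 takes min(count, 7) from each shape; shapes with fewer than 7 contribute all they have.
Σ min(cᵢ, 7) = 7 + 6 + 6 + 6 + 7 + 6 + 1 + 7 + 7 + 6 = 59.
Draw number 59 + 1 = 60 must push one box to 8.

60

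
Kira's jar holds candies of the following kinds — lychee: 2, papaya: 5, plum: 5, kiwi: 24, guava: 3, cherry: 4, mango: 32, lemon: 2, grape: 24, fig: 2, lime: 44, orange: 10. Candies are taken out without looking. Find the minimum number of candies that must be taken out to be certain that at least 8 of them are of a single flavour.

An adversary could hand out at most 7 candies per flavour (7 flavours run out sooner): 2 + 5 + 5 + 7 + 3 + 4 + 7 + 2 + 7 + 2 + 7 + 7 = 58 candies and still no flavour has 8.
One more candy lands in a flavour already at 7, so 59 draws are enough and 58 are not.

59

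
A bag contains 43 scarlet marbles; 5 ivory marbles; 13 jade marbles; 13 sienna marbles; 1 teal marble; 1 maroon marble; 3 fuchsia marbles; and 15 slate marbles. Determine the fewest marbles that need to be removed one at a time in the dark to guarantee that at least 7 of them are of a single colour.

Put each drawn marble into a box by colour. The largest draw with every box below 7 takes min(count, 6) from each colour; colours with fewer than 6 contribute all they have.
Σ min(cᵢ, 6) = 6 + 5 + 6 + 6 + 1 + 1 + 3 + 6 = 34.
Draw number 34 + 1 = 35 must push one box to 7.

35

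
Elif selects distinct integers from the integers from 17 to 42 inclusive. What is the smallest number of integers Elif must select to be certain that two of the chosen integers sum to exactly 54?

17

A set avoiding the sum 54 can contain at most one of each pair {x, 54−x}, plus the 6 elements whose complement lies outside the range or equal to its own complement.
The integers 27, …, 42 (16 of them) are such a set: any two sum to at least 27+28 = 55 > 54.
Pigeonhole: any 17th integer completes one of the 10 pairs, so 17 choices force a sum of 54.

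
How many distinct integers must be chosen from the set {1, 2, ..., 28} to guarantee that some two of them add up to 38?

Two chosen integers sum to 38 exactly when both halves of some pair {x, 38−x} with 10 ≤ x ≤ 38−x ≤ 28 are chosen — 9 such pairs.
The remaining 10 elements (those with no distinct partner in range) can never complete a 38-sum, so the worst case takes all of them and one from each pair: 10 + 9 = 19.
Pigeonhole: the 20th integer has to be the second member of some pair, so 19 + 1 = 20.

20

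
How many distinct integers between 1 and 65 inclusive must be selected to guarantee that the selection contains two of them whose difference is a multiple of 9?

Integers whose pairwise differences are multiples of 9 are exactly those sharing a remainder mod 9. Pigeonhole: the 9 residue classes mod 9 are the pigeonholes.
With 9 integers one could put 1 in each residue class and have no class reach 2.
The 10th integer pushes some class to 2, so 9·1 + 1 = 10.

10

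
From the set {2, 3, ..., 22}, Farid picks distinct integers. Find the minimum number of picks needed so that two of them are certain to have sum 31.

15

A set avoiding the sum 31 can contain at most one of each pair {x, 31−x}, plus the 7 elements whose complement lies outside the range.
The integers 2, …, 15 (14 of them) are such a set: any two sum to at least 2+3 = 5 and at most 14+15 = 29 < 31.
Any 15th integer completes one of the 7 pairs, so 15 choices force a sum of 31.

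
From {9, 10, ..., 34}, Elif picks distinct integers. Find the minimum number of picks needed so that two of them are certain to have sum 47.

A set avoiding the sum 47 can contain at most one of each pair {x, 47−x}, plus the 4 elements whose complement lies outside the range.
The integers 9, …, 23 (15 of them) are such a set: any two sum to at least 9+10 = 19 and at most 22+23 = 45 < 47.
Any 16th integer completes one of the 11 pairs, so 16 choices force a sum of 47.

16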